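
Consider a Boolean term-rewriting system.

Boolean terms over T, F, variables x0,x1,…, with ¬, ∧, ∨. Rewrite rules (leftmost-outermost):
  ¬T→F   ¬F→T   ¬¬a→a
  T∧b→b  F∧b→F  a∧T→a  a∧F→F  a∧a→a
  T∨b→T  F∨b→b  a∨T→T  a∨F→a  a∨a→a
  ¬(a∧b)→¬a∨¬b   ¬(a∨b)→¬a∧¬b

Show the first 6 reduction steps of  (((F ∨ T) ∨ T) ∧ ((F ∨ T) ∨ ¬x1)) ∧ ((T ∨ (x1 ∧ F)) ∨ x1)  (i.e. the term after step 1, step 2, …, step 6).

  start: (((F ∨ T) ∨ T) ∧ ((F ∨ T) ∨ ¬x1)) ∧ ((T ∨ (x1 ∧ F)) ∨ x1)
  step 1: (T ∧ ((F ∨ T) ∨ ¬x1)) ∧ ((T ∨ (x1 ∧ F)) ∨ x1)
  step 2: ((F ∨ T) ∨ ¬x1) ∧ ((T ∨ (x1 ∧ F)) ∨ x1)
  step 3: (T ∨ ¬x1) ∧ ((T ∨ (x1 ∧ F)) ∨ x1)
  step 4: T ∧ ((T ∨ (x1 ∧ F)) ∨ x1)
  step 5: (T ∨ (x1 ∧ F)) ∨ x1
  step 6: T ∨ x1

Answer: after 6 steps: T ∨ x1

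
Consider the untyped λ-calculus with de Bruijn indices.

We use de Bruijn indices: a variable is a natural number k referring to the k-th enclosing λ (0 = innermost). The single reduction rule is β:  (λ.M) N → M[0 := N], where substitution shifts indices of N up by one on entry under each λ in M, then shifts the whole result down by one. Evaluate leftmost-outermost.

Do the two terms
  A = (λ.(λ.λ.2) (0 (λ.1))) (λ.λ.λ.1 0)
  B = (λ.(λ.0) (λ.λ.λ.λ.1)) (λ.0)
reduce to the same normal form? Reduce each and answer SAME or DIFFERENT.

Answer: DIFFERENT — A ⇓ λ.λ.λ.λ.1 0, B ⇓ λ.λ.λ.λ.1

Derivation:
Term A:
  start: (λ.(λ.λ.2) (0 (λ.1))) (λ.λ.λ.1 0)
  →1  (λ.λ.λ.λ.λ.1 0) ((λ.λ.λ.1 0) (λ.λ.λ.λ.1 0))
  →2  λ.λ.λ.λ.1 0

Term B:
  start: (λ.(λ.0) (λ.λ.λ.λ.1)) (λ.0)
  →1  (λ.0) (λ.λ.λ.λ.1)
  →2  λ.λ.λ.λ.1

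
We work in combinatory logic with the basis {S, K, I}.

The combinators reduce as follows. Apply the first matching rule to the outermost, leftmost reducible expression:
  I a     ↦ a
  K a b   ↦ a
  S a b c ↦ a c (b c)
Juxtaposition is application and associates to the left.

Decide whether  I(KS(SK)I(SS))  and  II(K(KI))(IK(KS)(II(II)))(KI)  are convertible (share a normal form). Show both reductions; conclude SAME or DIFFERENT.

Answer: DIFFERENT — A ⇓ SI(SS), B ⇓ I

Reduction:
Term A:
  start: I(KS(SK)I(SS))
  [1] KS(SK)I(SS)
  [2] SI(SS)

Term B:
  start: II(K(KI))(IK(KS)(II(II)))(KI)
  [1] I(K(KI))(IK(KS)(II(II)))(KI)
  [2] K(KI)(IK(KS)(II(II)))(KI)
  [3] KI(KI)
  [4] I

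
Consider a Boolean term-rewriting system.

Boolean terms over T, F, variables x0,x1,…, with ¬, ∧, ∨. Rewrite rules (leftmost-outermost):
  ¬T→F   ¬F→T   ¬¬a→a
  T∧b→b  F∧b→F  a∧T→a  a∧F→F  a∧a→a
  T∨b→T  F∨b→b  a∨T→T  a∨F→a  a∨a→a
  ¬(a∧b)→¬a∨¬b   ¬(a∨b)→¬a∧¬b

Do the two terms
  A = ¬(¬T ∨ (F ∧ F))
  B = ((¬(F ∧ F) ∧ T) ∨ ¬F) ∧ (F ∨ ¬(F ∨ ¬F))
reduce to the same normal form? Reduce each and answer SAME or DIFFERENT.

Answer: DIFFERENT — A ⇓ T, B ⇓ F

Derivation:
Term A:
  start: ¬(¬T ∨ (F ∧ F))
  step 1: ¬¬T ∧ ¬(F ∧ F)
  step 2: T ∧ ¬(F ∧ F)
  step 3: ¬(F ∧ F)
  step 4: ¬F ∨ ¬F
  step 5: ¬F
  step 6: T

Term B:
  start: ((¬(F ∧ F) ∧ T) ∨ ¬F) ∧ (F ∨ ¬(F ∨ ¬F))
  step 1: (¬(F ∧ F) ∨ ¬F) ∧ (F ∨ ¬(F ∨ ¬F))
  step 2: ((¬F ∨ ¬F) ∨ ¬F) ∧ (F ∨ ¬(F ∨ ¬F))
  step 3: (¬F ∨ ¬F) ∧ (F ∨ ¬(F ∨ ¬F))
  step 4: ¬F ∧ (F ∨ ¬(F ∨ ¬F))
  step 5: T ∧ (F ∨ ¬(F ∨ ¬F))
  step 6: F ∨ ¬(F ∨ ¬F)
  step 7: ¬(F ∨ ¬F)
  step 8: ¬F ∧ ¬¬F
  step 9: T ∧ ¬¬F
  step 10: ¬¬F
  step 11: F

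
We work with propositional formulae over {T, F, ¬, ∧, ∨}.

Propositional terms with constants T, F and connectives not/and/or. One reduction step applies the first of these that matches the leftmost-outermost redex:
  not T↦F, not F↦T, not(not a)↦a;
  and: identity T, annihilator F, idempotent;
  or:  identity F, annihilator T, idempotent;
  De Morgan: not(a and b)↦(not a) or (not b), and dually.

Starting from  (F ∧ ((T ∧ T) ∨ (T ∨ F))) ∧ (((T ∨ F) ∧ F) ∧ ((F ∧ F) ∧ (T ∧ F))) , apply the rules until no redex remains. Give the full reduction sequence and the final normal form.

Answer: normal form = F  (in 2 steps)

Working:
  start: (F ∧ ((T ∧ T) ∨ (T ∨ F))) ∧ (((T ∨ F) ∧ F) ∧ ((F ∧ F) ∧ (T ∧ F)))
  [1] F ∧ (((T ∨ F) ∧ F) ∧ ((F ∧ F) ∧ (T ∧ F)))
  [2] F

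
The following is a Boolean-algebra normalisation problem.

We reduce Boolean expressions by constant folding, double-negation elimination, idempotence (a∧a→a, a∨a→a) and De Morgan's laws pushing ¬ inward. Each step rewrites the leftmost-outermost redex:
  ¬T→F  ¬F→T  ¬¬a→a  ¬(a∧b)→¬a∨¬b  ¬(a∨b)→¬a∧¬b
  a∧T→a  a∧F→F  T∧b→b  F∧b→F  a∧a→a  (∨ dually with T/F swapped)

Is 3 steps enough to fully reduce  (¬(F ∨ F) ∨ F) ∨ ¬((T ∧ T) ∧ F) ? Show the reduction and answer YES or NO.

  start: (¬(F ∨ F) ∨ F) ∨ ¬((T ∧ T) ∧ F)
  step 1: ¬(F ∨ F) ∨ ¬((T ∧ T) ∧ F)
  step 2: (¬F ∧ ¬F) ∨ ¬((T ∧ T) ∧ F)
  step 3: ¬F ∨ ¬((T ∧ T) ∧ F)

Answer: NO — after 3 steps the term is ¬F ∨ ¬((T ∧ T) ∧ F), not yet normal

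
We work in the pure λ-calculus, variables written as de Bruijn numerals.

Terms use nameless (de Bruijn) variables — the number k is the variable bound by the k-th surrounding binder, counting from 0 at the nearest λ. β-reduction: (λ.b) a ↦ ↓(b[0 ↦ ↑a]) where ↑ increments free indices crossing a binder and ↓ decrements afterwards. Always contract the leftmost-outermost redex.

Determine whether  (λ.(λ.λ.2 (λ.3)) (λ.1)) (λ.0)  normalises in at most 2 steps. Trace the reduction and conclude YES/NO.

Answer: NO — after 2 steps the term is λ.(λ.0) (λ.λ.0), not yet normal

Derivation:
  start: (λ.(λ.λ.2 (λ.3)) (λ.1)) (λ.0)
  [1] (λ.λ.(λ.0) (λ.λ.0)) (λ.λ.0)
  [2] λ.(λ.0) (λ.λ.0)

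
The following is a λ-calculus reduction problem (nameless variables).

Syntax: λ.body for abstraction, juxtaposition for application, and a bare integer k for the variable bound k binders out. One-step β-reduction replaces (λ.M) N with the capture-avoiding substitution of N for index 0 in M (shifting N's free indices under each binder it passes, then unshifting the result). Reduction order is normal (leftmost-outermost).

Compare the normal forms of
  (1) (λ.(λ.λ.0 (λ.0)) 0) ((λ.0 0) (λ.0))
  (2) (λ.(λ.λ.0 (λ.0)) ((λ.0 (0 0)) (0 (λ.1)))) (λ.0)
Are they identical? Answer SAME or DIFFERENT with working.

Answer: SAME — A ⇓ λ.0 (λ.0), B ⇓ λ.0 (λ.0)

Derivation:
Term A:
  start: (λ.(λ.λ.0 (λ.0)) 0) ((λ.0 0) (λ.0))
  [1] (λ.λ.0 (λ.0)) ((λ.0 0) (λ.0))
  [2] λ.0 (λ.0)

Term B:
  start: (λ.(λ.λ.0 (λ.0)) ((λ.0 (0 0)) (0 (λ.1)))) (λ.0)
  [1] (λ.λ.0 (λ.0)) ((λ.0 (0 0)) ((λ.0) (λ.λ.0)))
  [2] λ.0 (λ.0)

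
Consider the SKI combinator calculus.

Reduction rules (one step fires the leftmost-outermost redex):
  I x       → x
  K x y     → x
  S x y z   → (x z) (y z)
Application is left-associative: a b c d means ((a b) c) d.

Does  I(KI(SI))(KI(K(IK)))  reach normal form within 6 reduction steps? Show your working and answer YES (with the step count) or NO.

Answer: YES — reaches normal form I in 4 ≤ 6 steps

Derivation:
  start: I(KI(SI))(KI(K(IK)))
  step 1: KI(SI)(KI(K(IK)))
  step 2: I(KI(K(IK)))
  step 3: KI(K(IK))
  step 4: I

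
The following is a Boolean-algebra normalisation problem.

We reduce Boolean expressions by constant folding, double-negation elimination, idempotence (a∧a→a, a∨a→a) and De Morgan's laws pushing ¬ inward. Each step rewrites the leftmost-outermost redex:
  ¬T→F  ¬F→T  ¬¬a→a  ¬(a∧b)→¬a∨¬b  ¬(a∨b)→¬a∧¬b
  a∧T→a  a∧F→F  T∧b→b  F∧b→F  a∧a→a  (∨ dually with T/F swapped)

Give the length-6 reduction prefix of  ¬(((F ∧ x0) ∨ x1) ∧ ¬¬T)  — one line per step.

Answer: after 6 steps: ¬x1 ∨ ¬¬¬T

Reduction:
  start: ¬(((F ∧ x0) ∨ x1) ∧ ¬¬T)
  [1] ¬((F ∧ x0) ∨ x1) ∨ ¬¬¬T
  [2] (¬(F ∧ x0) ∧ ¬x1) ∨ ¬¬¬T
  [3] ((¬F ∨ ¬x0) ∧ ¬x1) ∨ ¬¬¬T
  [4] ((T ∨ ¬x0) ∧ ¬x1) ∨ ¬¬¬T
  [5] (T ∧ ¬x1) ∨ ¬¬¬T
  [6] ¬x1 ∨ ¬¬¬T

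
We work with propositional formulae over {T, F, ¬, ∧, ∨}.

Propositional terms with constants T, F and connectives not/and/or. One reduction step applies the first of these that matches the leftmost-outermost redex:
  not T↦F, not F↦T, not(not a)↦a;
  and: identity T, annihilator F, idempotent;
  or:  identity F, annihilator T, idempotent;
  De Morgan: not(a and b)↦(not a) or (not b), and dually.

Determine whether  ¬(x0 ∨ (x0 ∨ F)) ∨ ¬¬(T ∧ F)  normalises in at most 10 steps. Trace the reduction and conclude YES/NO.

  start: ¬(x0 ∨ (x0 ∨ F)) ∨ ¬¬(T ∧ F)
  step 1: (¬x0 ∧ ¬(x0 ∨ F)) ∨ ¬¬(T ∧ F)
  step 2: (¬x0 ∧ (¬x0 ∧ ¬F)) ∨ ¬¬(T ∧ F)
  step 3: (¬x0 ∧ (¬x0 ∧ T)) ∨ ¬¬(T ∧ F)
  step 4: (¬x0 ∧ ¬x0) ∨ ¬¬(T ∧ F)
  step 5: ¬x0 ∨ ¬¬(T ∧ F)
  step 6: ¬x0 ∨ (T ∧ F)
  step 7: ¬x0 ∨ F
  step 8: ¬x0

Answer: YES — reaches normal form ¬x0 in 8 ≤ 10 steps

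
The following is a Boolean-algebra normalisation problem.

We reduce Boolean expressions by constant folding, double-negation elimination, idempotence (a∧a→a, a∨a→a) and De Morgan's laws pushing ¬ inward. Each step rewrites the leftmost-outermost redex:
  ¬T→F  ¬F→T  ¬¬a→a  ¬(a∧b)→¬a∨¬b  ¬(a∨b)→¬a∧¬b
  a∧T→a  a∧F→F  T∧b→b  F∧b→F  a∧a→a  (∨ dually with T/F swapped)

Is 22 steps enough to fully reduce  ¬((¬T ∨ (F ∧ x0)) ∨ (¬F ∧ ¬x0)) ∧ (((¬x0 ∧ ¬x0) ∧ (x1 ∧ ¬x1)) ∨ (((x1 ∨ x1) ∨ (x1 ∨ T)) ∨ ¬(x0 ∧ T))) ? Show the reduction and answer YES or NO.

Answer: YES — reaches normal form x0 in 19 ≤ 22 steps

Reduction:
  start: ¬((¬T ∨ (F ∧ x0)) ∨ (¬F ∧ ¬x0)) ∧ (((¬x0 ∧ ¬x0) ∧ (x1 ∧ ¬x1)) ∨ (((x1 ∨ x1) ∨ (x1 ∨ T)) ∨ ¬(x0 ∧ T)))
  →1  (¬(¬T ∨ (F ∧ x0)) ∧ ¬(¬F ∧ ¬x0)) ∧ (((¬x0 ∧ ¬x0) ∧ (x1 ∧ ¬x1)) ∨ (((x1 ∨ x1) ∨ (x1 ∨ T)) ∨ ¬(x0 ∧ T)))
  →2  ((¬¬T ∧ ¬(F ∧ x0)) ∧ ¬(¬F ∧ ¬x0)) ∧ (((¬x0 ∧ ¬x0) ∧ (x1 ∧ ¬x1)) ∨ (((x1 ∨ x1) ∨ (x1 ∨ T)) ∨ ¬(x0 ∧ T)))
  →3  ((T ∧ ¬(F ∧ x0)) ∧ ¬(¬F ∧ ¬x0)) ∧ (((¬x0 ∧ ¬x0) ∧ (x1 ∧ ¬x1)) ∨ (((x1 ∨ x1) ∨ (x1 ∨ T)) ∨ ¬(x0 ∧ T)))
  →4  (¬(F ∧ x0) ∧ ¬(¬F ∧ ¬x0)) ∧ (((¬x0 ∧ ¬x0) ∧ (x1 ∧ ¬x1)) ∨ (((x1 ∨ x1) ∨ (x1 ∨ T)) ∨ ¬(x0 ∧ T)))
  →5  ((¬F ∨ ¬x0) ∧ ¬(¬F ∧ ¬x0)) ∧ (((¬x0 ∧ ¬x0) ∧ (x1 ∧ ¬x1)) ∨ (((x1 ∨ x1) ∨ (x1 ∨ T)) ∨ ¬(x0 ∧ T)))
  →6  ((T ∨ ¬x0) ∧ ¬(¬F ∧ ¬x0)) ∧ (((¬x0 ∧ ¬x0) ∧ (x1 ∧ ¬x1)) ∨ (((x1 ∨ x1) ∨ (x1 ∨ T)) ∨ ¬(x0 ∧ T)))
  →7  (T ∧ ¬(¬F ∧ ¬x0)) ∧ (((¬x0 ∧ ¬x0) ∧ (x1 ∧ ¬x1)) ∨ (((x1 ∨ x1) ∨ (x1 ∨ T)) ∨ ¬(x0 ∧ T)))
  →8  ¬(¬F ∧ ¬x0) ∧ (((¬x0 ∧ ¬x0) ∧ (x1 ∧ ¬x1)) ∨ (((x1 ∨ x1) ∨ (x1 ∨ T)) ∨ ¬(x0 ∧ T)))
  →9  (¬¬F ∨ ¬¬x0) ∧ (((¬x0 ∧ ¬x0) ∧ (x1 ∧ ¬x1)) ∨ (((x1 ∨ x1) ∨ (x1 ∨ T)) ∨ ¬(x0 ∧ T)))
  →10  (F ∨ ¬¬x0) ∧ (((¬x0 ∧ ¬x0) ∧ (x1 ∧ ¬x1)) ∨ (((x1 ∨ x1) ∨ (x1 ∨ T)) ∨ ¬(x0 ∧ T)))
  →11  ¬¬x0 ∧ (((¬x0 ∧ ¬x0) ∧ (x1 ∧ ¬x1)) ∨ (((x1 ∨ x1) ∨ (x1 ∨ T)) ∨ ¬(x0 ∧ T)))
  →12  x0 ∧ (((¬x0 ∧ ¬x0) ∧ (x1 ∧ ¬x1)) ∨ (((x1 ∨ x1) ∨ (x1 ∨ T)) ∨ ¬(x0 ∧ T)))
  →13  x0 ∧ ((¬x0 ∧ (x1 ∧ ¬x1)) ∨ (((x1 ∨ x1) ∨ (x1 ∨ T)) ∨ ¬(x0 ∧ T)))
  →14  x0 ∧ ((¬x0 ∧ (x1 ∧ ¬x1)) ∨ ((x1 ∨ (x1 ∨ T)) ∨ ¬(x0 ∧ T)))
  →15  x0 ∧ ((¬x0 ∧ (x1 ∧ ¬x1)) ∨ ((x1 ∨ T) ∨ ¬(x0 ∧ T)))
  →16  x0 ∧ ((¬x0 ∧ (x1 ∧ ¬x1)) ∨ (T ∨ ¬(x0 ∧ T)))
  →17  x0 ∧ ((¬x0 ∧ (x1 ∧ ¬x1)) ∨ T)
  →18  x0 ∧ T
  →19  x0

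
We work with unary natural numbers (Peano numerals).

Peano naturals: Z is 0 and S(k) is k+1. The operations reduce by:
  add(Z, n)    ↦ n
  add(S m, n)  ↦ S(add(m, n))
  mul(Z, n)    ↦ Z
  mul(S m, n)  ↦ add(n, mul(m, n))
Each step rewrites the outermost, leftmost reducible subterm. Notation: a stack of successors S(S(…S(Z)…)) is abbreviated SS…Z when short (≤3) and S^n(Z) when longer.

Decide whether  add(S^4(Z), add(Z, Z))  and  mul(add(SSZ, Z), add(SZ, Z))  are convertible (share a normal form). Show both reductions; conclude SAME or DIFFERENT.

Answer: DIFFERENT — A ⇓ S^4(Z), B ⇓ SSZ

Derivation:
Term A:
  start: add(S^4(Z), add(Z, Z))
  →1  S(add(SSSZ, add(Z, Z)))
  →2  S(S(add(SSZ, add(Z, Z))))
  →3  S(S(S(add(SZ, add(Z, Z)))))
  →4  S(S(S(S(add(Z, add(Z, Z))))))
  →5  S(S(S(S(add(Z, Z)))))
  →6  S^4(Z)

Term B:
  start: mul(add(SSZ, Z), add(SZ, Z))
  →1  mul(S(add(SZ, Z)), add(SZ, Z))
  →2  add(add(SZ, Z), mul(add(SZ, Z), add(SZ, Z)))
  →3  add(S(add(Z, Z)), mul(add(SZ, Z), add(SZ, Z)))
  →4  S(add(add(Z, Z), mul(add(SZ, Z), add(SZ, Z))))
  →5  S(add(Z, mul(add(SZ, Z), add(SZ, Z))))
  →6  S(mul(add(SZ, Z), add(SZ, Z)))
  →7  S(mul(S(add(Z, Z)), add(SZ, Z)))
  →8  S(add(add(SZ, Z), mul(add(Z, Z), add(SZ, Z))))
  →9  S(add(S(add(Z, Z)), mul(add(Z, Z), add(SZ, Z))))
  →10  S(S(add(add(Z, Z), mul(add(Z, Z), add(SZ, Z)))))
  →11  S(S(add(Z, mul(add(Z, Z), add(SZ, Z)))))
  →12  S(S(mul(add(Z, Z), add(SZ, Z))))
  →13  S(S(mul(Z, add(SZ, Z))))
  →14  SSZ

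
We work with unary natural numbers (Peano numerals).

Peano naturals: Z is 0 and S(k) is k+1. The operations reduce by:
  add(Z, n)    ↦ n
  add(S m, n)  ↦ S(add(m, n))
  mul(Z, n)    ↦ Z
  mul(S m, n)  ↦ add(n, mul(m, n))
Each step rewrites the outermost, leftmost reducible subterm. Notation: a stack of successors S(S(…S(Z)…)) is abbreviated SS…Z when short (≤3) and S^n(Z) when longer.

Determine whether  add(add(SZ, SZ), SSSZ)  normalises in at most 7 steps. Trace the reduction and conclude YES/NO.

Answer: YES — reaches normal form S^5(Z) in 5 ≤ 7 steps

Reduction:
  start: add(add(SZ, SZ), SSSZ)
  [1] add(S(add(Z, SZ)), SSSZ)
  [2] S(add(add(Z, SZ), SSSZ))
  [3] S(add(SZ, SSSZ))
  [4] S(S(add(Z, SSSZ)))
  [5] S^5(Z)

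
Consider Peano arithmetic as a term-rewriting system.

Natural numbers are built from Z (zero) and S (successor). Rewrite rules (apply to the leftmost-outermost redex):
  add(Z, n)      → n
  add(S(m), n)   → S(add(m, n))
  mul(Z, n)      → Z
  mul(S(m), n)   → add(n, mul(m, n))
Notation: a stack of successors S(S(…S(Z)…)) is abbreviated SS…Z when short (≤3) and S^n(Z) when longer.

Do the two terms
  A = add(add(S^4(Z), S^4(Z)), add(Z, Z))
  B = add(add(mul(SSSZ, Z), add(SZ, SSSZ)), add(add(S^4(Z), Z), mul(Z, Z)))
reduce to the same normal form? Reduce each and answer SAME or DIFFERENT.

Term A:
  start: add(add(S^4(Z), S^4(Z)), add(Z, Z))
  step 1: add(S(add(SSSZ, S^4(Z))), add(Z, Z))
  step 2: S(add(add(SSSZ, S^4(Z)), add(Z, Z)))
  step 3: S(add(S(add(SSZ, S^4(Z))), add(Z, Z)))
  step 4: S(S(add(add(SSZ, S^4(Z)), add(Z, Z))))
  step 5: S(S(add(S(add(SZ, S^4(Z))), add(Z, Z))))
  step 6: S(S(S(add(add(SZ, S^4(Z)), add(Z, Z)))))
  step 7: S(S(S(add(S(add(Z, S^4(Z))), add(Z, Z)))))
  step 8: S(S(S(S(add(add(Z, S^4(Z)), add(Z, Z))))))
  step 9: S(S(S(S(add(S^4(Z), add(Z, Z))))))
  step 10: S(S(S(S(S(add(SSSZ, add(Z, Z)))))))
  step 11: S(S(S(S(S(S(add(SSZ, add(Z, Z))))))))
  step 12: S(S(S(S(S(S(S(add(SZ, add(Z, Z)))))))))
  step 13: S(S(S(S(S(S(S(S(add(Z, add(Z, Z))))))))))
  step 14: S(S(S(S(S(S(S(S(add(Z, Z)))))))))
  step 15: S^8(Z)

Term B:
  start: add(add(mul(SSSZ, Z), add(SZ, SSSZ)), add(add(S^4(Z), Z), mul(Z, Z)))
  step 1: add(add(add(Z, mul(SSZ, Z)), add(SZ, SSSZ)), add(add(S^4(Z), Z), mul(Z, Z)))
  step 2: add(add(mul(SSZ, Z), add(SZ, SSSZ)), add(add(S^4(Z), Z), mul(Z, Z)))
  step 3: add(add(add(Z, mul(SZ, Z)), add(SZ, SSSZ)), add(add(S^4(Z), Z), mul(Z, Z)))
  step 4: add(add(mul(SZ, Z), add(SZ, SSSZ)), add(add(S^4(Z), Z), mul(Z, Z)))
  step 5: add(add(add(Z, mul(Z, Z)), add(SZ, SSSZ)), add(add(S^4(Z), Z), mul(Z, Z)))
  step 6: add(add(mul(Z, Z), add(SZ, SSSZ)), add(add(S^4(Z), Z), mul(Z, Z)))
  step 7: add(add(Z, add(SZ, SSSZ)), add(add(S^4(Z), Z), mul(Z, Z)))
  step 8: add(add(SZ, SSSZ), add(add(S^4(Z), Z), mul(Z, Z)))
  step 9: add(S(add(Z, SSSZ)), add(add(S^4(Z), Z), mul(Z, Z)))
  step 10: S(add(add(Z, SSSZ), add(add(S^4(Z), Z), mul(Z, Z))))
  step 11: S(add(SSSZ, add(add(S^4(Z), Z), mul(Z, Z))))
  step 12: S(S(add(SSZ, add(add(S^4(Z), Z), mul(Z, Z)))))
  step 13: S(S(S(add(SZ, add(add(S^4(Z), Z), mul(Z, Z))))))
  step 14: S(S(S(S(add(Z, add(add(S^4(Z), Z), mul(Z, Z)))))))
  step 15: S(S(S(S(add(add(S^4(Z), Z), mul(Z, Z))))))
  step 16: S(S(S(S(add(S(add(SSSZ, Z)), mul(Z, Z))))))
  step 17: S(S(S(S(S(add(add(SSSZ, Z), mul(Z, Z)))))))
  step 18: S(S(S(S(S(add(S(add(SSZ, Z)), mul(Z, Z)))))))
  step 19: S(S(S(S(S(S(add(add(SSZ, Z), mul(Z, Z))))))))
  step 20: S(S(S(S(S(S(add(S(add(SZ, Z)), mul(Z, Z))))))))
  step 21: S(S(S(S(S(S(S(add(add(SZ, Z), mul(Z, Z)))))))))
  step 22: S(S(S(S(S(S(S(add(S(add(Z, Z)), mul(Z, Z)))))))))
  step 23: S(S(S(S(S(S(S(S(add(add(Z, Z), mul(Z, Z))))))))))
  step 24: S(S(S(S(S(S(S(S(add(Z, mul(Z, Z))))))))))
  step 25: S(S(S(S(S(S(S(S(mul(Z, Z)))))))))
  step 26: S^8(Z)

Answer: SAME — A ⇓ S^8(Z), B ⇓ S^8(Z)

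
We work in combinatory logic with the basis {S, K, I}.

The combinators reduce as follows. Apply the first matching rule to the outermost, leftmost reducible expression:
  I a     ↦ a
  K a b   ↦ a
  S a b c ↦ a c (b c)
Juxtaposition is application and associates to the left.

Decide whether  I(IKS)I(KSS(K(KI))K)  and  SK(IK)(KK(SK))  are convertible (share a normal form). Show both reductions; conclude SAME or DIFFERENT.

Answer: DIFFERENT — A ⇓ S(S(K(KI))K), B ⇓ K

Reduction:
Term A:
  start: I(IKS)I(KSS(K(KI))K)
  step 1: IKSI(KSS(K(KI))K)
  step 2: KSI(KSS(K(KI))K)
  step 3: S(KSS(K(KI))K)
  step 4: S(S(K(KI))K)

Term B:
  start: SK(IK)(KK(SK))
  step 1: K(KK(SK))(IK(KK(SK)))
  step 2: KK(SK)
  step 3: K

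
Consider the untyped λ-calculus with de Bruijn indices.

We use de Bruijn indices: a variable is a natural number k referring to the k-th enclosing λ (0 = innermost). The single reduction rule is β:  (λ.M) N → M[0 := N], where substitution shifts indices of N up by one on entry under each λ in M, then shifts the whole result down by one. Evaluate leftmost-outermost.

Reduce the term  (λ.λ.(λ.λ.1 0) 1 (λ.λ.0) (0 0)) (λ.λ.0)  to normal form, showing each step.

Answer: normal form = λ.0 0  (in 5 steps)

Working:
  start: (λ.λ.(λ.λ.1 0) 1 (λ.λ.0) (0 0)) (λ.λ.0)
  step 1: λ.(λ.λ.1 0) (λ.λ.0) (λ.λ.0) (0 0)
  step 2: λ.(λ.(λ.λ.0) 0) (λ.λ.0) (0 0)
  step 3: λ.(λ.λ.0) (λ.λ.0) (0 0)
  step 4: λ.(λ.0) (0 0)
  step 5: λ.0 0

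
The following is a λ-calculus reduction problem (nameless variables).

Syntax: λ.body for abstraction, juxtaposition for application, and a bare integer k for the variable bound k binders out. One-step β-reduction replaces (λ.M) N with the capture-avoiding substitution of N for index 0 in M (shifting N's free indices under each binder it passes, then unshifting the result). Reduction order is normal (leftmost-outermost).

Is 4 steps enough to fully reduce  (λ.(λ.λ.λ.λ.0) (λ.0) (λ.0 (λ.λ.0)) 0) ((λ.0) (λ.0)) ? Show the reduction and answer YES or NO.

Answer: YES — reaches normal form λ.0 in 4 ≤ 4 steps

Reduction:
  start: (λ.(λ.λ.λ.λ.0) (λ.0) (λ.0 (λ.λ.0)) 0) ((λ.0) (λ.0))
  step 1: (λ.λ.λ.λ.0) (λ.0) (λ.0 (λ.λ.0)) ((λ.0) (λ.0))
  step 2: (λ.λ.λ.0) (λ.0 (λ.λ.0)) ((λ.0) (λ.0))
  step 3: (λ.λ.0) ((λ.0) (λ.0))
  step 4: λ.0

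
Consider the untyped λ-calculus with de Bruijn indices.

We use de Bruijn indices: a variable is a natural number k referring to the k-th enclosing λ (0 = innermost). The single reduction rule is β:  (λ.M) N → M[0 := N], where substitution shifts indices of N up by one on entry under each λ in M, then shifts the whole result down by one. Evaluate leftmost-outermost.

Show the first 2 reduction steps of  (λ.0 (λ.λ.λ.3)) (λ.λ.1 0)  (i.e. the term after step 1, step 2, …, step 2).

  start: (λ.0 (λ.λ.λ.3)) (λ.λ.1 0)
  step 1: (λ.λ.1 0) (λ.λ.λ.λ.λ.1 0)
  step 2: λ.(λ.λ.λ.λ.λ.1 0) 0

Answer: after 2 steps: λ.(λ.λ.λ.λ.λ.1 0) 0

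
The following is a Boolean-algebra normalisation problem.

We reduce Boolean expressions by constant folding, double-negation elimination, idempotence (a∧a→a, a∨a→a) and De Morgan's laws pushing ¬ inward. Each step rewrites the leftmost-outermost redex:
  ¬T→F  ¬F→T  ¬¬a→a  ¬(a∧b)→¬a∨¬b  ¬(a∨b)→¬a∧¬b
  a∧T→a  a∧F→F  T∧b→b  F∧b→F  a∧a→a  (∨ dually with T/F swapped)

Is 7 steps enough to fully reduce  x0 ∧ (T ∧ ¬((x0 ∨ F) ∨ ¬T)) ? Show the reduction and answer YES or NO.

Answer: YES — reaches normal form x0 ∧ ¬x0 in 7 ≤ 7 steps

Derivation:
  start: x0 ∧ (T ∧ ¬((x0 ∨ F) ∨ ¬T))
  step 1: x0 ∧ ¬((x0 ∨ F) ∨ ¬T)
  step 2: x0 ∧ (¬(x0 ∨ F) ∧ ¬¬T)
  step 3: x0 ∧ ((¬x0 ∧ ¬F) ∧ ¬¬T)
  step 4: x0 ∧ ((¬x0 ∧ T) ∧ ¬¬T)
  step 5: x0 ∧ (¬x0 ∧ ¬¬T)
  step 6: x0 ∧ (¬x0 ∧ T)
  step 7: x0 ∧ ¬x0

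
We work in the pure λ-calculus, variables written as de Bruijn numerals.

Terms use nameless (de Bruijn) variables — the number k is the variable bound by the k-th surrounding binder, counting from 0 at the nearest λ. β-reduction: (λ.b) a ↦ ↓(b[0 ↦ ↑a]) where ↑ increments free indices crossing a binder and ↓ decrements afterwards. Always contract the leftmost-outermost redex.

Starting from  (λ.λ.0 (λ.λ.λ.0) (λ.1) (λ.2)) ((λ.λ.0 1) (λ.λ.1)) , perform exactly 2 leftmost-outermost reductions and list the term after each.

Answer: after 2 steps: λ.0 (λ.λ.λ.0) (λ.1) (λ.λ.0 (λ.λ.1))

Reduction:
  start: (λ.λ.0 (λ.λ.λ.0) (λ.1) (λ.2)) ((λ.λ.0 1) (λ.λ.1))
  step 1: λ.0 (λ.λ.λ.0) (λ.1) (λ.(λ.λ.0 1) (λ.λ.1))
  step 2: λ.0 (λ.λ.λ.0) (λ.1) (λ.λ.0 (λ.λ.1))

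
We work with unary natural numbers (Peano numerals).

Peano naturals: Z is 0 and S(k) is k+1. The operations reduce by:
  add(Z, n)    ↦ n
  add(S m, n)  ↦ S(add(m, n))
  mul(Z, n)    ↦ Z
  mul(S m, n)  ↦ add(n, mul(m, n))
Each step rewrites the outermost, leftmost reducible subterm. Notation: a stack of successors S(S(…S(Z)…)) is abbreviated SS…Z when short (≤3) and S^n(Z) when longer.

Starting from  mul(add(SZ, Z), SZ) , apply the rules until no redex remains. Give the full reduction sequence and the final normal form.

Answer: normal form = SZ  (in 6 steps)

Derivation:
  start: mul(add(SZ, Z), SZ)
  [1] mul(S(add(Z, Z)), SZ)
  [2] add(SZ, mul(add(Z, Z), SZ))
  [3] S(add(Z, mul(add(Z, Z), SZ)))
  [4] S(mul(add(Z, Z), SZ))
  [5] S(mul(Z, SZ))
  [6] SZ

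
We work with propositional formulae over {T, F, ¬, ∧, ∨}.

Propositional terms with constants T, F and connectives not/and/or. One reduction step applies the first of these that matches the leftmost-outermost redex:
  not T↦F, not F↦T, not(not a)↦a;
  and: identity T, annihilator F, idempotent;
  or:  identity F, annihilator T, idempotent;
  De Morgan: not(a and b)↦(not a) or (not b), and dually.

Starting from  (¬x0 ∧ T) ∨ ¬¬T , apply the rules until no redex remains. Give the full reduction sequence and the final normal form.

Answer: normal form = T  (in 3 steps)

Derivation:
  start: (¬x0 ∧ T) ∨ ¬¬T
  [1] ¬x0 ∨ ¬¬T
  [2] ¬x0 ∨ T
  [3] T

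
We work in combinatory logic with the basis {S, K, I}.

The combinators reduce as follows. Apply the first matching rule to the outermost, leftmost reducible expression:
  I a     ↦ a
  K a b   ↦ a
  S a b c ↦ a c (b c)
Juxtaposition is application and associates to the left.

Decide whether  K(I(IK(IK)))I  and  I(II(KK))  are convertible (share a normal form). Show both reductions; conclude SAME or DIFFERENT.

Term A:
  start: K(I(IK(IK)))I
  →1  I(IK(IK))
  →2  IK(IK)
  →3  K(IK)
  →4  KK

Term B:
  start: I(II(KK))
  →1  II(KK)
  →2  I(KK)
  →3  KK

Answer: SAME — A ⇓ KK, B ⇓ KK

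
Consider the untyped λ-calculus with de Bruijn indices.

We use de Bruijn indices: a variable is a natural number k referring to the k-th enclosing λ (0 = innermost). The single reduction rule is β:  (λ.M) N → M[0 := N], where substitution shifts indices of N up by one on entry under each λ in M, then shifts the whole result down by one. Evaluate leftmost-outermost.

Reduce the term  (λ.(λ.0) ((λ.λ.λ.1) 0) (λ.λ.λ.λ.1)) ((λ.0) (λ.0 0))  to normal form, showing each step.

Answer: normal form = λ.λ.λ.λ.λ.1  (in 4 steps)

Reduction:
  start: (λ.(λ.0) ((λ.λ.λ.1) 0) (λ.λ.λ.λ.1)) ((λ.0) (λ.0 0))
  step 1: (λ.0) ((λ.λ.λ.1) ((λ.0) (λ.0 0))) (λ.λ.λ.λ.1)
  step 2: (λ.λ.λ.1) ((λ.0) (λ.0 0)) (λ.λ.λ.λ.1)
  step 3: (λ.λ.1) (λ.λ.λ.λ.1)
  step 4: λ.λ.λ.λ.λ.1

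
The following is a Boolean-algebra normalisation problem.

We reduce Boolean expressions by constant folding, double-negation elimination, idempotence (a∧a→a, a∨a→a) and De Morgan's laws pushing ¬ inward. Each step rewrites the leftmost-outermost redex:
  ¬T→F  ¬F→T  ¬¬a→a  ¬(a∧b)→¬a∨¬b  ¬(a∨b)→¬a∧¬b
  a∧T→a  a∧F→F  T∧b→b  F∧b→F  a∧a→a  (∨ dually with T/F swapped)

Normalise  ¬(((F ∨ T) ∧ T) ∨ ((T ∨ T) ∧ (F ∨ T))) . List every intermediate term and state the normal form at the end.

Answer: normal form = F  (in 8 steps)

Reduction:
  start: ¬(((F ∨ T) ∧ T) ∨ ((T ∨ T) ∧ (F ∨ T)))
  [1] ¬((F ∨ T) ∧ T) ∧ ¬((T ∨ T) ∧ (F ∨ T))
  [2] (¬(F ∨ T) ∨ ¬T) ∧ ¬((T ∨ T) ∧ (F ∨ T))
  [3] ((¬F ∧ ¬T) ∨ ¬T) ∧ ¬((T ∨ T) ∧ (F ∨ T))
  [4] ((T ∧ ¬T) ∨ ¬T) ∧ ¬((T ∨ T) ∧ (F ∨ T))
  [5] (¬T ∨ ¬T) ∧ ¬((T ∨ T) ∧ (F ∨ T))
  [6] ¬T ∧ ¬((T ∨ T) ∧ (F ∨ T))
  [7] F ∧ ¬((T ∨ T) ∧ (F ∨ T))
  [8] F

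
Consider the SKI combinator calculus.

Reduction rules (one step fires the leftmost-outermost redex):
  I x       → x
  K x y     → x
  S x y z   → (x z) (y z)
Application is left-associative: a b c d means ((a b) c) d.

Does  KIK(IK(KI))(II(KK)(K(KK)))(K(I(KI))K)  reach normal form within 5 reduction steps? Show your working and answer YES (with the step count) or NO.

Answer: YES — reaches normal form I in 5 ≤ 5 steps

Derivation:
  start: KIK(IK(KI))(II(KK)(K(KK)))(K(I(KI))K)
  →1  I(IK(KI))(II(KK)(K(KK)))(K(I(KI))K)
  →2  IK(KI)(II(KK)(K(KK)))(K(I(KI))K)
  →3  K(KI)(II(KK)(K(KK)))(K(I(KI))K)
  →4  KI(K(I(KI))K)
  →5  I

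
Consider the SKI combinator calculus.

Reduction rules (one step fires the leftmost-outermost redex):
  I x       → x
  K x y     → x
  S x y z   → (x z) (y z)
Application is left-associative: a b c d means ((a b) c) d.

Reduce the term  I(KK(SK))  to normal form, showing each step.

  start: I(KK(SK))
  step 1: KK(SK)
  step 2: K

Answer: normal form = K  (in 2 steps)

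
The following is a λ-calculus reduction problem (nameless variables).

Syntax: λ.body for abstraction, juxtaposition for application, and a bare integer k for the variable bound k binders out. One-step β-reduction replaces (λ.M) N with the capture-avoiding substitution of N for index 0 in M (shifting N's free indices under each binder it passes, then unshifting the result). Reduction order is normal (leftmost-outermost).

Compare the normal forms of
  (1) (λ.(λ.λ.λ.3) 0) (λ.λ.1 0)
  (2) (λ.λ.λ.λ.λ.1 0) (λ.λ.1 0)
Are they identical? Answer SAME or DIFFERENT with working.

Answer: SAME — A ⇓ λ.λ.λ.λ.1 0, B ⇓ λ.λ.λ.λ.1 0

Derivation:
Term A:
  start: (λ.(λ.λ.λ.3) 0) (λ.λ.1 0)
  [1] (λ.λ.λ.λ.λ.1 0) (λ.λ.1 0)
  [2] λ.λ.λ.λ.1 0

Term B:
  start: (λ.λ.λ.λ.λ.1 0) (λ.λ.1 0)
  [1] λ.λ.λ.λ.1 0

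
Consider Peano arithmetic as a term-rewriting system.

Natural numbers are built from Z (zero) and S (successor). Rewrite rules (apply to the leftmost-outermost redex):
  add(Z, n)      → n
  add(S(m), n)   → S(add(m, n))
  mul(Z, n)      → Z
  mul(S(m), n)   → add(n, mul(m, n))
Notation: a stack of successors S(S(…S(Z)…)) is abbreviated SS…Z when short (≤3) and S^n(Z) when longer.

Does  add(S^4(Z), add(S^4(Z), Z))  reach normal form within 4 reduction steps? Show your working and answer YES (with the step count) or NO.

  start: add(S^4(Z), add(S^4(Z), Z))
  →1  S(add(SSSZ, add(S^4(Z), Z)))
  →2  S(S(add(SSZ, add(S^4(Z), Z))))
  →3  S(S(S(add(SZ, add(S^4(Z), Z)))))
  →4  S(S(S(S(add(Z, add(S^4(Z), Z))))))

Answer: NO — after 4 steps the term is S(S(S(S(add(Z, add(S^4(Z), Z)))))), not yet normal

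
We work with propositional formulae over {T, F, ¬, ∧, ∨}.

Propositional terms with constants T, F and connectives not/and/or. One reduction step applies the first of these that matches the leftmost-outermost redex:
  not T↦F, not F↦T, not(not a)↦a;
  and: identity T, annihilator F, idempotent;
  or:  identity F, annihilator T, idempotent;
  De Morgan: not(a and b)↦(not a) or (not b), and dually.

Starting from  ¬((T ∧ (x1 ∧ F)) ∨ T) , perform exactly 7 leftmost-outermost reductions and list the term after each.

Answer: after 7 steps: T ∧ ¬T

Derivation:
  start: ¬((T ∧ (x1 ∧ F)) ∨ T)
  →1  ¬(T ∧ (x1 ∧ F)) ∧ ¬T
  →2  (¬T ∨ ¬(x1 ∧ F)) ∧ ¬T
  →3  (F ∨ ¬(x1 ∧ F)) ∧ ¬T
  →4  ¬(x1 ∧ F) ∧ ¬T
  →5  (¬x1 ∨ ¬F) ∧ ¬T
  →6  (¬x1 ∨ T) ∧ ¬T
  →7  T ∧ ¬T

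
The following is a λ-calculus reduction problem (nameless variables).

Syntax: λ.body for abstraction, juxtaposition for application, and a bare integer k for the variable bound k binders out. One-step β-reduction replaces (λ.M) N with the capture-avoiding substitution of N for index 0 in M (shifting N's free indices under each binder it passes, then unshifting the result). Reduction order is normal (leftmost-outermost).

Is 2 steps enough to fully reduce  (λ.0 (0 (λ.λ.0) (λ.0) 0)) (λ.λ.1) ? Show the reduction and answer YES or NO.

Answer: NO — after 2 steps the term is λ.(λ.λ.1) (λ.λ.0) (λ.0) (λ.λ.1), not yet normal

Working:
  start: (λ.0 (0 (λ.λ.0) (λ.0) 0)) (λ.λ.1)
  [1] (λ.λ.1) ((λ.λ.1) (λ.λ.0) (λ.0) (λ.λ.1))
  [2] λ.(λ.λ.1) (λ.λ.0) (λ.0) (λ.λ.1)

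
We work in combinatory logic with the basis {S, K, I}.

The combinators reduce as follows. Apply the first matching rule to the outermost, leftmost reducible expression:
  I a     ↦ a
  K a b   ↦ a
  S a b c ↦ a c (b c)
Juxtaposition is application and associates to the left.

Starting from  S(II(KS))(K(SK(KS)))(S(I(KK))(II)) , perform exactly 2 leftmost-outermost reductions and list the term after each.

Answer: after 2 steps: I(KS)(S(I(KK))(II))(K(SK(KS))(S(I(KK))(II)))

Reduction:
  start: S(II(KS))(K(SK(KS)))(S(I(KK))(II))
  [1] II(KS)(S(I(KK))(II))(K(SK(KS))(S(I(KK))(II)))
  [2] I(KS)(S(I(KK))(II))(K(SK(KS))(S(I(KK))(II)))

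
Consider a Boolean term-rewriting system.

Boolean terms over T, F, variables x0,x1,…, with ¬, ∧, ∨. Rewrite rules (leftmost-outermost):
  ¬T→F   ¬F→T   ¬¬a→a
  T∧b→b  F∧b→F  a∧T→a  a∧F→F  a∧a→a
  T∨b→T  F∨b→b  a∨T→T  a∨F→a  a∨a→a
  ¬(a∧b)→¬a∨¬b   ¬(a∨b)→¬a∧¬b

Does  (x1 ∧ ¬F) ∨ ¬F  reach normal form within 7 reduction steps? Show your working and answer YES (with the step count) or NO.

Answer: YES — reaches normal form T in 4 ≤ 7 steps

Derivation:
  start: (x1 ∧ ¬F) ∨ ¬F
  [1] (x1 ∧ T) ∨ ¬F
  [2] x1 ∨ ¬F
  [3] x1 ∨ T
  [4] T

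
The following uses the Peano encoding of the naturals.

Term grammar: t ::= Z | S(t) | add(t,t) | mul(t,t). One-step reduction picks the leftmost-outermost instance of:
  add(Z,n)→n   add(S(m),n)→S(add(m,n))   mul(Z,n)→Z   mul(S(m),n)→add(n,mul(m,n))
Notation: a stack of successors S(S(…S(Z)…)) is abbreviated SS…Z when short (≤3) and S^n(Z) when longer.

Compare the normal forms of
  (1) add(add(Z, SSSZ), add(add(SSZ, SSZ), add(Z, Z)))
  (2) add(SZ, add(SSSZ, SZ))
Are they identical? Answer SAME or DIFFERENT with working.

Term A:
  start: add(add(Z, SSSZ), add(add(SSZ, SSZ), add(Z, Z)))
  →1  add(SSSZ, add(add(SSZ, SSZ), add(Z, Z)))
  →2  S(add(SSZ, add(add(SSZ, SSZ), add(Z, Z))))
  →3  S(S(add(SZ, add(add(SSZ, SSZ), add(Z, Z)))))
  →4  S(S(S(add(Z, add(add(SSZ, SSZ), add(Z, Z))))))
  →5  S(S(S(add(add(SSZ, SSZ), add(Z, Z)))))
  →6  S(S(S(add(S(add(SZ, SSZ)), add(Z, Z)))))
  →7  S(S(S(S(add(add(SZ, SSZ), add(Z, Z))))))
  →8  S(S(S(S(add(S(add(Z, SSZ)), add(Z, Z))))))
  →9  S(S(S(S(S(add(add(Z, SSZ), add(Z, Z)))))))
  →10  S(S(S(S(S(add(SSZ, add(Z, Z)))))))
  →11  S(S(S(S(S(S(add(SZ, add(Z, Z))))))))
  →12  S(S(S(S(S(S(S(add(Z, add(Z, Z)))))))))
  →13  S(S(S(S(S(S(S(add(Z, Z))))))))
  →14  S^7(Z)

Term B:
  start: add(SZ, add(SSSZ, SZ))
  →1  S(add(Z, add(SSSZ, SZ)))
  →2  S(add(SSSZ, SZ))
  →3  S(S(add(SSZ, SZ)))
  →4  S(S(S(add(SZ, SZ))))
  →5  S(S(S(S(add(Z, SZ)))))
  →6  S^5(Z)

Answer: DIFFERENT — A ⇓ S^7(Z), B ⇓ S^5(Z)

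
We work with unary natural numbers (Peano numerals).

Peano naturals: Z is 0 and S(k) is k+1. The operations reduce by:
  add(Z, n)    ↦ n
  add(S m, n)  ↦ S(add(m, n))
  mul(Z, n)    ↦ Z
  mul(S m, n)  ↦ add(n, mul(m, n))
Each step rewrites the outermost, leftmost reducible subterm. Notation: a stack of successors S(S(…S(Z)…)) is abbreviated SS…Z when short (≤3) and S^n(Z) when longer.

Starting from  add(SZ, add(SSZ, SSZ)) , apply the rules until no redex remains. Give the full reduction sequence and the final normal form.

Answer: normal form = S^5(Z)  (in 5 steps)

Derivation:
  start: add(SZ, add(SSZ, SSZ))
  →1  S(add(Z, add(SSZ, SSZ)))
  →2  S(add(SSZ, SSZ))
  →3  S(S(add(SZ, SSZ)))
  →4  S(S(S(add(Z, SSZ))))
  →5  S^5(Z)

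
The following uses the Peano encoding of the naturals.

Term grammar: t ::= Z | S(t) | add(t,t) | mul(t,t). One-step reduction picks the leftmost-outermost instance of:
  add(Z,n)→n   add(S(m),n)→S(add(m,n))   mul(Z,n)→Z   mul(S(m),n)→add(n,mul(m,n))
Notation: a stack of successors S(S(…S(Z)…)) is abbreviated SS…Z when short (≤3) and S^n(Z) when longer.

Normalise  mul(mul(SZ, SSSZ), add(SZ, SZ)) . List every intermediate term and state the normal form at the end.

  start: mul(mul(SZ, SSSZ), add(SZ, SZ))
  [1] mul(add(SSSZ, mul(Z, SSSZ)), add(SZ, SZ))
  [2] mul(S(add(SSZ, mul(Z, SSSZ))), add(SZ, SZ))
  [3] add(add(SZ, SZ), mul(add(SSZ, mul(Z, SSSZ)), add(SZ, SZ)))
  [4] add(S(add(Z, SZ)), mul(add(SSZ, mul(Z, SSSZ)), add(SZ, SZ)))
  [5] S(add(add(Z, SZ), mul(add(SSZ, mul(Z, SSSZ)), add(SZ, SZ))))
  [6] S(add(SZ, mul(add(SSZ, mul(Z, SSSZ)), add(SZ, SZ))))
  [7] S(S(add(Z, mul(add(SSZ, mul(Z, SSSZ)), add(SZ, SZ)))))
  [8] S(S(mul(add(SSZ, mul(Z, SSSZ)), add(SZ, SZ))))
  [9] S(S(mul(S(add(SZ, mul(Z, SSSZ))), add(SZ, SZ))))
  [10] S(S(add(add(SZ, SZ), mul(add(SZ, mul(Z, SSSZ)), add(SZ, SZ)))))
  [11] S(S(add(S(add(Z, SZ)), mul(add(SZ, mul(Z, SSSZ)), add(SZ, SZ)))))
  [12] S(S(S(add(add(Z, SZ), mul(add(SZ, mul(Z, SSSZ)), add(SZ, SZ))))))
  [13] S(S(S(add(SZ, mul(add(SZ, mul(Z, SSSZ)), add(SZ, SZ))))))
  [14] S(S(S(S(add(Z, mul(add(SZ, mul(Z, SSSZ)), add(SZ, SZ)))))))
  [15] S(S(S(S(mul(add(SZ, mul(Z, SSSZ)), add(SZ, SZ))))))
  [16] S(S(S(S(mul(S(add(Z, mul(Z, SSSZ))), add(SZ, SZ))))))
  [17] S(S(S(S(add(add(SZ, SZ), mul(add(Z, mul(Z, SSSZ)), add(SZ, SZ)))))))
  [18] S(S(S(S(add(S(add(Z, SZ)), mul(add(Z, mul(Z, SSSZ)), add(SZ, SZ)))))))
  [19] S(S(S(S(S(add(add(Z, SZ), mul(add(Z, mul(Z, SSSZ)), add(SZ, SZ))))))))
  [20] S(S(S(S(S(add(SZ, mul(add(Z, mul(Z, SSSZ)), add(SZ, SZ))))))))
  [21] S(S(S(S(S(S(add(Z, mul(add(Z, mul(Z, SSSZ)), add(SZ, SZ)))))))))
  [22] S(S(S(S(S(S(mul(add(Z, mul(Z, SSSZ)), add(SZ, SZ))))))))
  [23] S(S(S(S(S(S(mul(mul(Z, SSSZ), add(SZ, SZ))))))))
  [24] S(S(S(S(S(S(mul(Z, add(SZ, SZ))))))))
  [25] S^6(Z)

Answer: normal form = S^6(Z)  (in 25 steps)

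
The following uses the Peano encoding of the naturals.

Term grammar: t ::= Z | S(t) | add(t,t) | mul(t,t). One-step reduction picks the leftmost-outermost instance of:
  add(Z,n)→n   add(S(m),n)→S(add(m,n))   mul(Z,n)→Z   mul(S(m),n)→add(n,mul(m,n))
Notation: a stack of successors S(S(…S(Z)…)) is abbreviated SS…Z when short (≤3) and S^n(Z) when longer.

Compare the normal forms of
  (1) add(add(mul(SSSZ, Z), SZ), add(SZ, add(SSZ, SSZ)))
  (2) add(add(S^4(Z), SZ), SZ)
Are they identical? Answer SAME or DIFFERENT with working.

Answer: SAME — A ⇓ S^6(Z), B ⇓ S^6(Z)

Reduction:
Term A:
  start: add(add(mul(SSSZ, Z), SZ), add(SZ, add(SSZ, SSZ)))
  [1] add(add(add(Z, mul(SSZ, Z)), SZ), add(SZ, add(SSZ, SSZ)))
  [2] add(add(mul(SSZ, Z), SZ), add(SZ, add(SSZ, SSZ)))
  [3] add(add(add(Z, mul(SZ, Z)), SZ), add(SZ, add(SSZ, SSZ)))
  [4] add(add(mul(SZ, Z), SZ), add(SZ, add(SSZ, SSZ)))
  [5] add(add(add(Z, mul(Z, Z)), SZ), add(SZ, add(SSZ, SSZ)))
  [6] add(add(mul(Z, Z), SZ), add(SZ, add(SSZ, SSZ)))
  [7] add(add(Z, SZ), add(SZ, add(SSZ, SSZ)))
  [8] add(SZ, add(SZ, add(SSZ, SSZ)))
  [9] S(add(Z, add(SZ, add(SSZ, SSZ))))
  [10] S(add(SZ, add(SSZ, SSZ)))
  [11] S(S(add(Z, add(SSZ, SSZ))))
  [12] S(S(add(SSZ, SSZ)))
  [13] S(S(S(add(SZ, SSZ))))
  [14] S(S(S(S(add(Z, SSZ)))))
  [15] S^6(Z)

Term B:
  start: add(add(S^4(Z), SZ), SZ)
  [1] add(S(add(SSSZ, SZ)), SZ)
  [2] S(add(add(SSSZ, SZ), SZ))
  [3] S(add(S(add(SSZ, SZ)), SZ))
  [4] S(S(add(add(SSZ, SZ), SZ)))
  [5] S(S(add(S(add(SZ, SZ)), SZ)))
  [6] S(S(S(add(add(SZ, SZ), SZ))))
  [7] S(S(S(add(S(add(Z, SZ)), SZ))))
  [8] S(S(S(S(add(add(Z, SZ), SZ)))))
  [9] S(S(S(S(add(SZ, SZ)))))
  [10] S(S(S(S(S(add(Z, SZ))))))
  [11] S^6(Z)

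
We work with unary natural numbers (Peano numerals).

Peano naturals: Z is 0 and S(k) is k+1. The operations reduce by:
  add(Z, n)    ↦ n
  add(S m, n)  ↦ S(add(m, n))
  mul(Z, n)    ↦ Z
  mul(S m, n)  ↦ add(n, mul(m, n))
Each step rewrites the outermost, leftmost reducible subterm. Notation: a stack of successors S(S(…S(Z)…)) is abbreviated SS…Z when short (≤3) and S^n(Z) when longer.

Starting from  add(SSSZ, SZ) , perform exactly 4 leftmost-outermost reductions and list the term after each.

Answer: after 4 steps: S^4(Z)

Working:
  start: add(SSSZ, SZ)
  [1] S(add(SSZ, SZ))
  [2] S(S(add(SZ, SZ)))
  [3] S(S(S(add(Z, SZ))))
  [4] S^4(Z)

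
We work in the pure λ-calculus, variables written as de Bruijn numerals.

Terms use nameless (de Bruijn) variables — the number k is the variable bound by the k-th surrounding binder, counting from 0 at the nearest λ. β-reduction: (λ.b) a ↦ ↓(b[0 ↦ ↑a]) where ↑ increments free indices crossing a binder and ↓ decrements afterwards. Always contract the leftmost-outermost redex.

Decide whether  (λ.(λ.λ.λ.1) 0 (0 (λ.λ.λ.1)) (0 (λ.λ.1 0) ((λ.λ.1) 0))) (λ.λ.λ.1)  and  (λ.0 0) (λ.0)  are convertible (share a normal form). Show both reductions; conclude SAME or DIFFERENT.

Term A:
  start: (λ.(λ.λ.λ.1) 0 (0 (λ.λ.λ.1)) (0 (λ.λ.1 0) ((λ.λ.1) 0))) (λ.λ.λ.1)
  [1] (λ.λ.λ.1) (λ.λ.λ.1) ((λ.λ.λ.1) (λ.λ.λ.1)) ((λ.λ.λ.1) (λ.λ.1 0) ((λ.λ.1) (λ.λ.λ.1)))
  [2] (λ.λ.1) ((λ.λ.λ.1) (λ.λ.λ.1)) ((λ.λ.λ.1) (λ.λ.1 0) ((λ.λ.1) (λ.λ.λ.1)))
  [3] (λ.(λ.λ.λ.1) (λ.λ.λ.1)) ((λ.λ.λ.1) (λ.λ.1 0) ((λ.λ.1) (λ.λ.λ.1)))
  [4] (λ.λ.λ.1) (λ.λ.λ.1)
  [5] λ.λ.1

Term B:
  start: (λ.0 0) (λ.0)
  [1] (λ.0) (λ.0)
  [2] λ.0

Answer: DIFFERENT — A ⇓ λ.λ.1, B ⇓ λ.0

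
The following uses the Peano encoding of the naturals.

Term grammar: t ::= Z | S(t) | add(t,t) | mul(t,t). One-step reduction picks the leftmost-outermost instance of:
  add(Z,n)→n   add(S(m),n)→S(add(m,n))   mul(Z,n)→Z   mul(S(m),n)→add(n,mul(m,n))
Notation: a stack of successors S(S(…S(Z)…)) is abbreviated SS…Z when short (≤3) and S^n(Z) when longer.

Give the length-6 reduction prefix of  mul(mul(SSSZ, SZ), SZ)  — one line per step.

  start: mul(mul(SSSZ, SZ), SZ)
  →1  mul(add(SZ, mul(SSZ, SZ)), SZ)
  →2  mul(S(add(Z, mul(SSZ, SZ))), SZ)
  →3  add(SZ, mul(add(Z, mul(SSZ, SZ)), SZ))
  →4  S(add(Z, mul(add(Z, mul(SSZ, SZ)), SZ)))
  →5  S(mul(add(Z, mul(SSZ, SZ)), SZ))
  →6  S(mul(mul(SSZ, SZ), SZ))

Answer: after 6 steps: S(mul(mul(SSZ, SZ), SZ))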